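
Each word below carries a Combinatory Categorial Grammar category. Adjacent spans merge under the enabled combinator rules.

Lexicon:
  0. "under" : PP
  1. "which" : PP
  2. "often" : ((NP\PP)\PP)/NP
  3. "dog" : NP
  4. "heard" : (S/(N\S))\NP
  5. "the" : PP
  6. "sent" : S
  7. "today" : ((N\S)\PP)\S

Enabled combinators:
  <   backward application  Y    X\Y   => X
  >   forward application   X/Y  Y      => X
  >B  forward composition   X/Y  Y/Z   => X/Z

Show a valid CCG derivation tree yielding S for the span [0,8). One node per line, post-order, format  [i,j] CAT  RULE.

[0,1] PP  lex  "under"
[1,2] PP  lex  "which"
[2,3] ((NP\PP)\PP)/NP  lex  "often"
[3,4] NP  lex  "dog"
[2,4] (NP\PP)\PP  >  k=3
[1,4] NP\PP  <  k=2
[0,4] NP  <  k=1
[4,5] (S/(N\S))\NP  lex  "heard"
[0,5] S/(N\S)  <  k=4
[5,6] PP  lex  "the"
[6,7] S  lex  "sent"
[7,8] ((N\S)\PP)\S  lex  "today"
[6,8] (N\S)\PP  <  k=7
[5,8] N\S  <  k=6
[0,8] S  >  k=5

[0,8] S   >
  [0,5] S/(N\S)   <
    [0,4] NP   <
      [0,1] "under" : PP
      [1,4] NP\PP   <
        [1,2] "which" : PP
        [2,4] (NP\PP)\PP   >
          [2,3] "often" : ((NP\PP)\PP)/NP
          [3,4] "dog" : NP
    [4,5] "heard" : (S/(N\S))\NP
  [5,8] N\S   <
    [5,6] "the" : PP
    [6,8] (N\S)\PP   <
      [6,7] "sent" : S
      [7,8] "today" : ((N\S)\PP)\S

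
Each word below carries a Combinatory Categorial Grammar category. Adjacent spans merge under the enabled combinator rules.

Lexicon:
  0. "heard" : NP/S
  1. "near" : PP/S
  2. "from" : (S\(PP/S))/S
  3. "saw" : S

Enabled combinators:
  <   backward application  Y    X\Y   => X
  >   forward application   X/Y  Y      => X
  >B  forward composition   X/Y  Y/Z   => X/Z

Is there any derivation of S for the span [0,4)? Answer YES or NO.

NO

NP/S PP/S (S\(PP/S))/S S
CKY chart[0,4] = {NP}; S ∉ chart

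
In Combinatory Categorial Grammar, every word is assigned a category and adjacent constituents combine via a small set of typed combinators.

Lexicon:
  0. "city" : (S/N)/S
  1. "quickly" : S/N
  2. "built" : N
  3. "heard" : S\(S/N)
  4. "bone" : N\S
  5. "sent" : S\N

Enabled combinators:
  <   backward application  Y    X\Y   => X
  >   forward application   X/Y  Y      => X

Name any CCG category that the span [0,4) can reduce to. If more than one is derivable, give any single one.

[0,6] S   <
  [0,5] N   <
    [0,4] S   <
      [0,3] S/N   >
        [0,1] "city" : (S/N)/S
        [1,3] S   >
          [1,2] "quickly" : S/N
          [2,3] "built" : N
      [3,4] "heard" : S\(S/N)
    [4,5] "bone" : N\S
  [5,6] "sent" : S\N

S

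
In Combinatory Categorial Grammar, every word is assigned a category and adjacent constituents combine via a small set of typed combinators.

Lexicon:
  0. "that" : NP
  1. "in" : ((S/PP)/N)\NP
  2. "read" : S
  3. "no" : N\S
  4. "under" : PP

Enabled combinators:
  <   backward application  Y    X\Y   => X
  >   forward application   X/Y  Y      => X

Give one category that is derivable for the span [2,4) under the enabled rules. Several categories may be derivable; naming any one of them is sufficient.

N

[0,5] S   >
  [0,4] S/PP   >
    [0,2] (S/PP)/N   <
      [0,1] "that" : NP
      [1,2] "in" : ((S/PP)/N)\NP
    [2,4] N   <
      [2,3] "read" : S
      [3,4] "no" : N\S
  [4,5] "under" : PP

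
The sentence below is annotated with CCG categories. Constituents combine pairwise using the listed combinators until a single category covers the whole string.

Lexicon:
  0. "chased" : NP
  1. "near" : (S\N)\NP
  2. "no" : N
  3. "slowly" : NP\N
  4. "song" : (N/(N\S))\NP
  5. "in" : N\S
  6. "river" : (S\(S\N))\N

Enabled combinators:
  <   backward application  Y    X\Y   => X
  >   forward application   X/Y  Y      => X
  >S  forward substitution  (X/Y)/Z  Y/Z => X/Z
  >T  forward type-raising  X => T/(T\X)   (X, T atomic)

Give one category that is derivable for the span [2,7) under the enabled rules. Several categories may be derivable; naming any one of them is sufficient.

[0,7] S   <
  [0,2] S\N   <
    [0,1] "chased" : NP
    [1,2] "near" : (S\N)\NP
  [2,7] S\(S\N)   <
    [2,6] N   >
      [2,5] N/(N\S)   <
        [2,4] NP   >
          [2,3] NP/(NP\N)   >T
            [2,3] "no" : N
          [3,4] "slowly" : NP\N
        [4,5] "song" : (N/(N\S))\NP
      [5,6] "in" : N\S
    [6,7] "river" : (S\(S\N))\N

S\(S\N)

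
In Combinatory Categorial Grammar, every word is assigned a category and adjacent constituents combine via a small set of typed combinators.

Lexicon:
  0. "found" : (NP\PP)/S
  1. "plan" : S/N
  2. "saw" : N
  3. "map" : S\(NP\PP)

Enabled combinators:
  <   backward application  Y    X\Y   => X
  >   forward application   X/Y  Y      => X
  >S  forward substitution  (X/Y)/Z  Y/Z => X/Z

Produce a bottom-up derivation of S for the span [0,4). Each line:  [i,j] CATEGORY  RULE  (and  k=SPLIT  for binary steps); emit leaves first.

[0,1] (NP\PP)/S  lex  "found"
[1,2] S/N  lex  "plan"
[2,3] N  lex  "saw"
[1,3] S  >  k=2
[0,3] NP\PP  >  k=1
[3,4] S\(NP\PP)  lex  "map"
[0,4] S  <  k=3

[0,4] S   <
  [0,3] NP\PP   >
    [0,1] "found" : (NP\PP)/S
    [1,3] S   >
      [1,2] "plan" : S/N
      [2,3] "saw" : N
  [3,4] "map" : S\(NP\PP)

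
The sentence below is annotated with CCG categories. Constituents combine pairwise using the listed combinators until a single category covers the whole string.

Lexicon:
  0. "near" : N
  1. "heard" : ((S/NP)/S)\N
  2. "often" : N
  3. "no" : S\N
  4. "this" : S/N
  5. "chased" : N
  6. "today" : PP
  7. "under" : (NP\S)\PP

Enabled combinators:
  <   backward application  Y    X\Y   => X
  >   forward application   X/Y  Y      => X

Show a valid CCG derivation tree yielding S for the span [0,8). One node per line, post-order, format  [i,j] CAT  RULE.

[0,1] N  lex  "near"
[1,2] ((S/NP)/S)\N  lex  "heard"
[0,2] (S/NP)/S  <  k=1
[2,3] N  lex  "often"
[3,4] S\N  lex  "no"
[2,4] S  <  k=3
[0,4] S/NP  >  k=2
[4,5] S/N  lex  "this"
[5,6] N  lex  "chased"
[4,6] S  >  k=5
[6,7] PP  lex  "today"
[7,8] (NP\S)\PP  lex  "under"
[6,8] NP\S  <  k=7
[4,8] NP  <  k=6
[0,8] S  >  k=4

[0,8] S   >
  [0,4] S/NP   >
    [0,2] (S/NP)/S   <
      [0,1] "near" : N
      [1,2] "heard" : ((S/NP)/S)\N
    [2,4] S   <
      [2,3] "often" : N
      [3,4] "no" : S\N
  [4,8] NP   <
    [4,6] S   >
      [4,5] "this" : S/N
      [5,6] "chased" : N
    [6,8] NP\S   <
      [6,7] "today" : PP
      [7,8] "under" : (NP\S)\PP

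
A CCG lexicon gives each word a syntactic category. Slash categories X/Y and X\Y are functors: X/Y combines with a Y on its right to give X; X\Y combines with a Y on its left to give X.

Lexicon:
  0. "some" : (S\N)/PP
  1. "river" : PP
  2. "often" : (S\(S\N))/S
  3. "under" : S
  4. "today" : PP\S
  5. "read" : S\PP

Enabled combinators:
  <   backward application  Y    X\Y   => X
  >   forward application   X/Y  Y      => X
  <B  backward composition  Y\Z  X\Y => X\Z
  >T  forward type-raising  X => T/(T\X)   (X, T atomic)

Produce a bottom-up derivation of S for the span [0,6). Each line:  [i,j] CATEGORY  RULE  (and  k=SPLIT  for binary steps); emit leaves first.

[0,6] S   <
  [0,2] S\N   >
    [0,1] "some" : (S\N)/PP
    [1,2] "river" : PP
  [2,6] S\(S\N)   >
    [2,3] "often" : (S\(S\N))/S
    [3,6] S   <
      [3,5] PP   >
        [3,4] PP/(PP\S)   >T
          [3,4] "under" : S
        [4,5] "today" : PP\S
      [5,6] "read" : S\PP

[0,1] (S\N)/PP  lex  "some"
[1,2] PP  lex  "river"
[0,2] S\N  >  k=1
[2,3] (S\(S\N))/S  lex  "often"
[3,4] S  lex  "under"
[3,4] PP/(PP\S)  >T
[4,5] PP\S  lex  "today"
[3,5] PP  >  k=4
[5,6] S\PP  lex  "read"
[3,6] S  <  k=5
[2,6] S\(S\N)  >  k=3
[0,6] S  <  k=2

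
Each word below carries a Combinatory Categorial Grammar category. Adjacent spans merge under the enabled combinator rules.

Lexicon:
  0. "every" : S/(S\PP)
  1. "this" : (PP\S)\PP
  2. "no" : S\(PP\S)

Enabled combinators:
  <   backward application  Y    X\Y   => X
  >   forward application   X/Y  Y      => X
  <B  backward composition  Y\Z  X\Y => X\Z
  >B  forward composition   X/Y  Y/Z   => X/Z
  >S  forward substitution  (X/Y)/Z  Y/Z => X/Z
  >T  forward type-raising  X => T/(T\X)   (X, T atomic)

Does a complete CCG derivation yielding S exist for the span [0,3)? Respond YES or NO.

[0,3] S   >
  [0,1] "every" : S/(S\PP)
  [1,3] S\PP   <B
    [1,2] "this" : (PP\S)\PP
    [2,3] "no" : S\(PP\S)

YES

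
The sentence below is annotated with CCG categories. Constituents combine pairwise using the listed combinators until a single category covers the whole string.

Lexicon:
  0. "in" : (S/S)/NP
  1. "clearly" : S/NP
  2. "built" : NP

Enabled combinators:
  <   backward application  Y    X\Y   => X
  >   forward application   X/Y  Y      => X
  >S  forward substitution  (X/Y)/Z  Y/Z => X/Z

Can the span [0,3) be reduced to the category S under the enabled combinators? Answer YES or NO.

[0,3] S   >
  [0,2] S/NP   >S
    [0,1] "in" : (S/S)/NP
    [1,2] "clearly" : S/NP
  [2,3] "built" : NP

YES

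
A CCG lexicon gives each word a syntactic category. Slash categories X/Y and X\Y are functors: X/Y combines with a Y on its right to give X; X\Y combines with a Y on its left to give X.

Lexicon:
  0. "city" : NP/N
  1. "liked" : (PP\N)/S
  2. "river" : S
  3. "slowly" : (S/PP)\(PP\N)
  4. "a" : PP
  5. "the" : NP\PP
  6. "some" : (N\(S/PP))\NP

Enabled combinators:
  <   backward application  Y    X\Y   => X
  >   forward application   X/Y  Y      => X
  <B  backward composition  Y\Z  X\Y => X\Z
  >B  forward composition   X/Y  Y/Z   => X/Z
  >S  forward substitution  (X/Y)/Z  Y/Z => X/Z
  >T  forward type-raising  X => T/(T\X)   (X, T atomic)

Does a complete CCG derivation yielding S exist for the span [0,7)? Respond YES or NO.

NO

NP/N (PP\N)/S S (S/PP)\(PP\N) PP NP\PP (N\(S/PP))\NP
CKY chart[0,7] = {N/(N\NP), NP, NP/(NP\NP), NP/(N\N), PP/(PP\NP), S/(S\NP)}; S ∉ chart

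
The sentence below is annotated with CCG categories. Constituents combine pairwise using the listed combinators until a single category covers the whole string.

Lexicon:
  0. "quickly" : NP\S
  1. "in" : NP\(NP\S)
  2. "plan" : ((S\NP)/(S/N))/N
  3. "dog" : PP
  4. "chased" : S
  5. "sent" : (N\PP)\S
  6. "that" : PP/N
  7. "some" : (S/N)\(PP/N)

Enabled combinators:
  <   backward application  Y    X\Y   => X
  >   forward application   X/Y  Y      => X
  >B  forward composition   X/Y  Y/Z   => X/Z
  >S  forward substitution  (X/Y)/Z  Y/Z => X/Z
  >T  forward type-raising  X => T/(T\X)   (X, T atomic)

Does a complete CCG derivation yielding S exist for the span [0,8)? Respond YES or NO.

[0,8] S   <
  [0,2] NP   <
    [0,1] "quickly" : NP\S
    [1,2] "in" : NP\(NP\S)
  [2,8] S\NP   >
    [2,6] (S\NP)/(S/N)   >
      [2,3] "plan" : ((S\NP)/(S/N))/N
      [3,6] N   <
        [3,4] "dog" : PP
        [4,6] N\PP   <
          [4,5] "chased" : S
          [5,6] "sent" : (N\PP)\S
    [6,8] S/N   <
      [6,7] "that" : PP/N
      [7,8] "some" : (S/N)\(PP/N)

YES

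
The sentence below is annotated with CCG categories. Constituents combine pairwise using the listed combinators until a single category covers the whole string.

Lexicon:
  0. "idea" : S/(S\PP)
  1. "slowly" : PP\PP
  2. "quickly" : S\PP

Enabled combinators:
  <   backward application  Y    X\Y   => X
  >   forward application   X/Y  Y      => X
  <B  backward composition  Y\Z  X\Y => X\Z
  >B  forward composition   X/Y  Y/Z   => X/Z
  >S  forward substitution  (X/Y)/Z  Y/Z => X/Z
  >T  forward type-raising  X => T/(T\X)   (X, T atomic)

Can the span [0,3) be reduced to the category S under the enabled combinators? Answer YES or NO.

YES

[0,3] S   >
  [0,1] "idea" : S/(S\PP)
  [1,3] S\PP   <B
    [1,2] "slowly" : PP\PP
    [2,3] "quickly" : S\PP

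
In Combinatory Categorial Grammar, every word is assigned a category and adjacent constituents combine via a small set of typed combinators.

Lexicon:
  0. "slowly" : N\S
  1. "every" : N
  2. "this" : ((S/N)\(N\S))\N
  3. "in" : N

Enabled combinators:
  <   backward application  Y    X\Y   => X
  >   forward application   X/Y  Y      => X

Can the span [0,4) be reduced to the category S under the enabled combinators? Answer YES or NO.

YES

[0,4] S   >
  [0,3] S/N   <
    [0,1] "slowly" : N\S
    [1,3] (S/N)\(N\S)   <
      [1,2] "every" : N
      [2,3] "this" : ((S/N)\(N\S))\N
  [3,4] "in" : N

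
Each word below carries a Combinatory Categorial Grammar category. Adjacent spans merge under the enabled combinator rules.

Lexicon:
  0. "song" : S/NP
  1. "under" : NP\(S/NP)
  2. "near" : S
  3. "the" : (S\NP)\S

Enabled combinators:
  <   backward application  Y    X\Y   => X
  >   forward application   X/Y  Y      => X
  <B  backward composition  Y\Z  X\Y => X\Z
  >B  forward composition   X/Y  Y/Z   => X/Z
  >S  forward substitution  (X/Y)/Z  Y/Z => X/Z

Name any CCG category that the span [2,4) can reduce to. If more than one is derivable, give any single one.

[0,4] S   <
  [0,2] NP   <
    [0,1] "song" : S/NP
    [1,2] "under" : NP\(S/NP)
  [2,4] S\NP   <
    [2,3] "near" : S
    [3,4] "the" : (S\NP)\S

S\NP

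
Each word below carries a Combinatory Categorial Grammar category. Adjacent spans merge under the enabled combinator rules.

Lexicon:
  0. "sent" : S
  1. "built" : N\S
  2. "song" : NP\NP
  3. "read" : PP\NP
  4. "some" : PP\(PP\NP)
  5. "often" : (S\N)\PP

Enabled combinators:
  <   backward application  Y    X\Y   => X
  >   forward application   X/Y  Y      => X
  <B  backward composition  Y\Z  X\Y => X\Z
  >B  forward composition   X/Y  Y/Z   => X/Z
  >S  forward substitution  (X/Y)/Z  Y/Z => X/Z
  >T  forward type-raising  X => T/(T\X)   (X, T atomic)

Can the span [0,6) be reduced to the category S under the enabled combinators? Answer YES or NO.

[0,6] S   <
  [0,2] N   >
    [0,1] N/(N\S)   >T
      [0,1] "sent" : S
    [1,2] "built" : N\S
  [2,6] S\N   <
    [2,5] PP   <
      [2,4] PP\NP   <B
        [2,3] "song" : NP\NP
        [3,4] "read" : PP\NP
      [4,5] "some" : PP\(PP\NP)
    [5,6] "often" : (S\N)\PP

YES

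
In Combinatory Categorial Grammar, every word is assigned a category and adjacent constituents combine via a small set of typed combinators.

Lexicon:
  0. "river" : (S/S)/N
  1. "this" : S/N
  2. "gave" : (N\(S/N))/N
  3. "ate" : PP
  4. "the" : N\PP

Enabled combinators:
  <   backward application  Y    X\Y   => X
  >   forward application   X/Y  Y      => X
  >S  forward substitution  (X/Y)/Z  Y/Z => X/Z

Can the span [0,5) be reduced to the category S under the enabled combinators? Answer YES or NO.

NO

(S/S)/N S/N (N\(S/N))/N PP N\PP
CKY chart[0,5] = {N, S/S}; S ∉ chart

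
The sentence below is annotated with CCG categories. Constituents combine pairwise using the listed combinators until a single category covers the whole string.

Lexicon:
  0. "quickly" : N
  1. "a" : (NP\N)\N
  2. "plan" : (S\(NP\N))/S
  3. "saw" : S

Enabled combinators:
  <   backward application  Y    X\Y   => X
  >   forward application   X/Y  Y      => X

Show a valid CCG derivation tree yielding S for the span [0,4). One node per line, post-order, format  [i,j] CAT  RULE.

[0,1] N  lex  "quickly"
[1,2] (NP\N)\N  lex  "a"
[0,2] NP\N  <  k=1
[2,3] (S\(NP\N))/S  lex  "plan"
[3,4] S  lex  "saw"
[2,4] S\(NP\N)  >  k=3
[0,4] S  <  k=2

[0,4] S   <
  [0,2] NP\N   <
    [0,1] "quickly" : N
    [1,2] "a" : (NP\N)\N
  [2,4] S\(NP\N)   >
    [2,3] "plan" : (S\(NP\N))/S
    [3,4] "saw" : S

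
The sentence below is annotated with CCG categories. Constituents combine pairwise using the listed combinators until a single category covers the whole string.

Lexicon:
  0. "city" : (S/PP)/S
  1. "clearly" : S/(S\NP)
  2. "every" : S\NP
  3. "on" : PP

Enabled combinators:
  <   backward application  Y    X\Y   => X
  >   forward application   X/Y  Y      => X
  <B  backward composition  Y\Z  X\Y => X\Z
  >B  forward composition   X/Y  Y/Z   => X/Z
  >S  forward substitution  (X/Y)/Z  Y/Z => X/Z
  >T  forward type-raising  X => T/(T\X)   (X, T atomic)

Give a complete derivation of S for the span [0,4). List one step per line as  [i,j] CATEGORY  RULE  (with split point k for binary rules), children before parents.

[0,4] S   >
  [0,3] S/PP   >
    [0,1] "city" : (S/PP)/S
    [1,3] S   >
      [1,2] "clearly" : S/(S\NP)
      [2,3] "every" : S\NP
  [3,4] "on" : PP

[0,1] (S/PP)/S  lex  "city"
[1,2] S/(S\NP)  lex  "clearly"
[2,3] S\NP  lex  "every"
[1,3] S  >  k=2
[0,3] S/PP  >  k=1
[3,4] PP  lex  "on"
[0,4] S  >  k=3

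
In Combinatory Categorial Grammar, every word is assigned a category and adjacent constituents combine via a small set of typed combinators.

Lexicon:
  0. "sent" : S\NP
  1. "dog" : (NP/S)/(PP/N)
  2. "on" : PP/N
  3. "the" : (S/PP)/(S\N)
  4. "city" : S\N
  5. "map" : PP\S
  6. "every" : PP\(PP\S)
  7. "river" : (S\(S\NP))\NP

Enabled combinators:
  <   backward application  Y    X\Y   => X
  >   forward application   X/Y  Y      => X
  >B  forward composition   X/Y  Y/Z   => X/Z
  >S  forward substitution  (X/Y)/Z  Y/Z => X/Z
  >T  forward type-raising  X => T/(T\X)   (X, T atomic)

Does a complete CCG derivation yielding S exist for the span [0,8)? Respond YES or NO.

YES

[0,8] S   <
  [0,1] "sent" : S\NP
  [1,8] S\(S\NP)   <
    [1,7] NP   >
      [1,3] NP/S   >
        [1,2] "dog" : (NP/S)/(PP/N)
        [2,3] "on" : PP/N
      [3,7] S   >
        [3,5] S/PP   >
          [3,4] "the" : (S/PP)/(S\N)
          [4,5] "city" : S\N
        [5,7] PP   <
          [5,6] "map" : PP\S
          [6,7] "every" : PP\(PP\S)
    [7,8] "river" : (S\(S\NP))\NP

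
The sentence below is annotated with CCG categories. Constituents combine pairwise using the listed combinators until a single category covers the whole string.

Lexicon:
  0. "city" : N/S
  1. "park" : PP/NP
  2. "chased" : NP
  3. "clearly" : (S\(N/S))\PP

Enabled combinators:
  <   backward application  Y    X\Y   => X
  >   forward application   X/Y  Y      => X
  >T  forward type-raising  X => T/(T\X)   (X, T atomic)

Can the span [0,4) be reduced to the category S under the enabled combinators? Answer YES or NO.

[0,4] S   <
  [0,1] "city" : N/S
  [1,4] S\(N/S)   <
    [1,3] PP   >
      [1,2] "park" : PP/NP
      [2,3] "chased" : NP
    [3,4] "clearly" : (S\(N/S))\PP

YES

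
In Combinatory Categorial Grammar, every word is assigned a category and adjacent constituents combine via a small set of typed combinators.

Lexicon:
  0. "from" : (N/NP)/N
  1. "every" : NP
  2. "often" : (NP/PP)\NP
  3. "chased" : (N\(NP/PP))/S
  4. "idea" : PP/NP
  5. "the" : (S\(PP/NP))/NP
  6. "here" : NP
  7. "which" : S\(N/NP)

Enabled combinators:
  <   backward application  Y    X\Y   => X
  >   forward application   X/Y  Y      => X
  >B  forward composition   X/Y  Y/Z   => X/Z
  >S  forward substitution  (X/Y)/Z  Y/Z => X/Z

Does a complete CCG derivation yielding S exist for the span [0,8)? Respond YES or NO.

[0,8] S   <
  [0,7] N/NP   >
    [0,1] "from" : (N/NP)/N
    [1,7] N   <
      [1,3] NP/PP   <
        [1,2] "every" : NP
        [2,3] "often" : (NP/PP)\NP
      [3,7] N\(NP/PP)   >
        [3,4] "chased" : (N\(NP/PP))/S
        [4,7] S   <
          [4,5] "idea" : PP/NP
          [5,7] S\(PP/NP)   >
            [5,6] "the" : (S\(PP/NP))/NP
            [6,7] "here" : NP
  [7,8] "which" : S\(N/NP)

YES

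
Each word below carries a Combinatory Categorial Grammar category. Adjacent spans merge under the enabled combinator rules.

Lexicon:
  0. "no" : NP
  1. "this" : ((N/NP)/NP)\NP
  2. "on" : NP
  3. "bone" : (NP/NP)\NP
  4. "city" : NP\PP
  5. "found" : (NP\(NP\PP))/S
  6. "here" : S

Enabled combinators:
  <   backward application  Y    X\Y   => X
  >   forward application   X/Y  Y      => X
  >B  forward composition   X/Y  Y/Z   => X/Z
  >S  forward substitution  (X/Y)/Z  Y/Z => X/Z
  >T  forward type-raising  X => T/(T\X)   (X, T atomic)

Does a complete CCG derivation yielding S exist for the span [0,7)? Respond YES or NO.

NO

NP ((N/NP)/NP)\NP NP (NP/NP)\NP NP\PP (NP\(NP\PP))/S S
CKY chart[0,7] = {(N/NP)/(NP\NP), N, N/(NP\NP), N/(N\N), N/NP, NP/(NP\N), PP/(PP\N), S/(S\N)}; S ∉ chart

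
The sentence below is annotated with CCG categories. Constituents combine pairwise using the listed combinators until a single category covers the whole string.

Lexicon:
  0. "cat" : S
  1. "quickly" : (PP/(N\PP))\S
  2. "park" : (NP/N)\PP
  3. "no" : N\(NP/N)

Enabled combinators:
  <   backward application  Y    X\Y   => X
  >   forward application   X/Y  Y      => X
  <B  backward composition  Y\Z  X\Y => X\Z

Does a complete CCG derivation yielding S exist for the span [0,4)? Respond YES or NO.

NO

S (PP/(N\PP))\S (NP/N)\PP N\(NP/N)
CKY chart[0,4] = {PP}; S ∉ chart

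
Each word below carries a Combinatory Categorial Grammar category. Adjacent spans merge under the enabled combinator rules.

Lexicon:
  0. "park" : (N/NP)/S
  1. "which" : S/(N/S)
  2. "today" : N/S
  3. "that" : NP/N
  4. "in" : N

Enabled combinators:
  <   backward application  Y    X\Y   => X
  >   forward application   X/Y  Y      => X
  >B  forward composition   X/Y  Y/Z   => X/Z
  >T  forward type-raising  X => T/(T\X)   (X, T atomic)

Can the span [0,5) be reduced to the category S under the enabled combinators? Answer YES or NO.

NO

(N/NP)/S S/(N/S) N/S NP/N N
CKY chart[0,5] = {N, N/(NP\NP), N/(N\N), NP/(NP\N), PP/(PP\N), S/(S\N)}; S ∉ chart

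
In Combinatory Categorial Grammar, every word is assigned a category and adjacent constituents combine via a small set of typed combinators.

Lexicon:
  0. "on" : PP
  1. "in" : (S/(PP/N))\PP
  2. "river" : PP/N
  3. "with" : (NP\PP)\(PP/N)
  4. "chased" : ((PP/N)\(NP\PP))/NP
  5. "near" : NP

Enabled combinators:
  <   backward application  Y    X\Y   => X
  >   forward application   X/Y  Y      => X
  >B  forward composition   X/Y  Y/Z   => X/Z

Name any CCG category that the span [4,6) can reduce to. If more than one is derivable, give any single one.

(PP/N)\(NP\PP)

[0,6] S   >
  [0,2] S/(PP/N)   <
    [0,1] "on" : PP
    [1,2] "in" : (S/(PP/N))\PP
  [2,6] PP/N   <
    [2,4] NP\PP   <
      [2,3] "river" : PP/N
      [3,4] "with" : (NP\PP)\(PP/N)
    [4,6] (PP/N)\(NP\PP)   >
      [4,5] "chased" : ((PP/N)\(NP\PP))/NP
      [5,6] "near" : NP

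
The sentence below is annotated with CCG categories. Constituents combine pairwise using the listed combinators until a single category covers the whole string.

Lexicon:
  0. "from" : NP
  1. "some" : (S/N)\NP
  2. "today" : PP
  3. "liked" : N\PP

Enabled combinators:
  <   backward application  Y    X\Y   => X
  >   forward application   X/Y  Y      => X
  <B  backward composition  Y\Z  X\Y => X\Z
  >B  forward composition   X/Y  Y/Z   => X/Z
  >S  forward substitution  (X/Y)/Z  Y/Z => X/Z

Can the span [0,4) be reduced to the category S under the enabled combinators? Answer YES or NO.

YES

[0,4] S   >
  [0,2] S/N   <
    [0,1] "from" : NP
    [1,2] "some" : (S/N)\NP
  [2,4] N   <
    [2,3] "today" : PP
    [3,4] "liked" : N\PP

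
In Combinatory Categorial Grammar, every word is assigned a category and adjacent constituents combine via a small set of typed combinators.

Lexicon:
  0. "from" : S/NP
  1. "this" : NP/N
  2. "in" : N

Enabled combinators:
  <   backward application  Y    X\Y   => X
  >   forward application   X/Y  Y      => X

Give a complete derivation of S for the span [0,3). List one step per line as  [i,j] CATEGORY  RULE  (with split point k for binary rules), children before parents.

[0,3] S   >
  [0,1] "from" : S/NP
  [1,3] NP   >
    [1,2] "this" : NP/N
    [2,3] "in" : N

[0,1] S/NP  lex  "from"
[1,2] NP/N  lex  "this"
[2,3] N  lex  "in"
[1,3] NP  >  k=2
[0,3] S  >  k=1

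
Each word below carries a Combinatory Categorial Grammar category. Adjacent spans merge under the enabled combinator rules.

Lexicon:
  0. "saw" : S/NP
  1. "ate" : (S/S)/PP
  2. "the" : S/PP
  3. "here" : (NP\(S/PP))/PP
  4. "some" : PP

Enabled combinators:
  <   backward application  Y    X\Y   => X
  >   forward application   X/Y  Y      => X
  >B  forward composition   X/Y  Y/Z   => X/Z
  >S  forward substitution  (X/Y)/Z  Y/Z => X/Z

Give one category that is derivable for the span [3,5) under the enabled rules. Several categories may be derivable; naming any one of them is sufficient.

NP\(S/PP)

[0,5] S   >
  [0,1] "saw" : S/NP
  [1,5] NP   <
    [1,3] S/PP   >S
      [1,2] "ate" : (S/S)/PP
      [2,3] "the" : S/PP
    [3,5] NP\(S/PP)   >
      [3,4] "here" : (NP\(S/PP))/PP
      [4,5] "some" : PP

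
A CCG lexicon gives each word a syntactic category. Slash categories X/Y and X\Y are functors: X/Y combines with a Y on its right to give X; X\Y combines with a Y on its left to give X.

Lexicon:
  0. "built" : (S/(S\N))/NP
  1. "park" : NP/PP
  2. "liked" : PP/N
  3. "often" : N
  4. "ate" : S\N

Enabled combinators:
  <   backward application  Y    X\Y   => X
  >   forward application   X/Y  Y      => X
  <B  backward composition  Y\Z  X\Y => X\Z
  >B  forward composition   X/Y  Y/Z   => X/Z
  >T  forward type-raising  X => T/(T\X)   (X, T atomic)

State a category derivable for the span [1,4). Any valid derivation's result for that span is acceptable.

[0,5] S   >
  [0,4] S/(S\N)   >
    [0,1] "built" : (S/(S\N))/NP
    [1,4] NP   >
      [1,2] "park" : NP/PP
      [2,4] PP   >
        [2,3] "liked" : PP/N
        [3,4] "often" : N
  [4,5] "ate" : S\N

NP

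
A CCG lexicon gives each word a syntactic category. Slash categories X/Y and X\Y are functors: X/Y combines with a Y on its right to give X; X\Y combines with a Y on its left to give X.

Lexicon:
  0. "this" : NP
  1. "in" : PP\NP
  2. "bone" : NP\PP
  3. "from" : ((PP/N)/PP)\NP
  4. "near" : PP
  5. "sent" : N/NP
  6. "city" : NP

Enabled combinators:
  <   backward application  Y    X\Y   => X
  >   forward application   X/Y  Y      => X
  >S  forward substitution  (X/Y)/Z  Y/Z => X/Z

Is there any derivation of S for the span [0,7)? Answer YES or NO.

NP PP\NP NP\PP ((PP/N)/PP)\NP PP N/NP NP
CKY chart[0,7] = {PP}; S ∉ chart

NO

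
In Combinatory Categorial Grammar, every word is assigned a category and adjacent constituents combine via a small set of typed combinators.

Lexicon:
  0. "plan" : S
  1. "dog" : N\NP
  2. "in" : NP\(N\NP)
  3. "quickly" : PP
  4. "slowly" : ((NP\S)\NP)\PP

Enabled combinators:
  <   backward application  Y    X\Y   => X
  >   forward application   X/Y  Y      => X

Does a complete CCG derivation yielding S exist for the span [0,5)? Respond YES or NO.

S N\NP NP\(N\NP) PP ((NP\S)\NP)\PP
CKY chart[0,5] = {NP}; S ∉ chart

NO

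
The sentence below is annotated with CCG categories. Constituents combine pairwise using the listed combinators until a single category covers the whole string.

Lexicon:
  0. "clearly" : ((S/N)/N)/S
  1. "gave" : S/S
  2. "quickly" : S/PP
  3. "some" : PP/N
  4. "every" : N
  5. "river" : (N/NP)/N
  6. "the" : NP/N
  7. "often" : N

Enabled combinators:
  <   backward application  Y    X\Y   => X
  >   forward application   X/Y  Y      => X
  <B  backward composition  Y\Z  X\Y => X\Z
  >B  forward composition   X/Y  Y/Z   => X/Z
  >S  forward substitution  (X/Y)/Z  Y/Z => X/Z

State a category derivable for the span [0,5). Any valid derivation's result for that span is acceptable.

[0,8] S   >
  [0,7] S/N   >S
    [0,5] (S/N)/N   >
      [0,1] "clearly" : ((S/N)/N)/S
      [1,5] S   >
        [1,4] S/N   >B
          [1,2] "gave" : S/S
          [2,4] S/N   >B
            [2,3] "quickly" : S/PP
            [3,4] "some" : PP/N
        [4,5] "every" : N
    [5,7] N/N   >S
      [5,6] "river" : (N/NP)/N
      [6,7] "the" : NP/N
  [7,8] "often" : N

(S/N)/N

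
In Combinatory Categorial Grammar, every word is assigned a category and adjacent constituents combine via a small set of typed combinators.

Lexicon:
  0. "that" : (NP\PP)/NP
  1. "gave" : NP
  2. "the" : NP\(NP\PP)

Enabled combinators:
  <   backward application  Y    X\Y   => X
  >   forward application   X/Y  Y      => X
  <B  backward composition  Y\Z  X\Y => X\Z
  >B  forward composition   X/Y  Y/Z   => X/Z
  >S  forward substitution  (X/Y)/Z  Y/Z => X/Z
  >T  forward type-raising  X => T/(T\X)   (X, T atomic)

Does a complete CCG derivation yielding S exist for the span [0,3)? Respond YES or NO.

(NP\PP)/NP NP NP\(NP\PP)
CKY chart[0,3] = {N/(N\NP), NP, NP/(NP\NP), PP/(PP\NP), S/(S\NP)}; S ∉ chart

NO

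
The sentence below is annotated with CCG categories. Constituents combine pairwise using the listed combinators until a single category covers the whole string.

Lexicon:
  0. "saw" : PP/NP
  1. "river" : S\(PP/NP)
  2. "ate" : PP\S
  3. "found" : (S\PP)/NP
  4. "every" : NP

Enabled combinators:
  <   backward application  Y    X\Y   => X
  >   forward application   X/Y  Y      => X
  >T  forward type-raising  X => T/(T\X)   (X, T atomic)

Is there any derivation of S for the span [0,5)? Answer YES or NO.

[0,5] S   <
  [0,3] PP   <
    [0,2] S   <
      [0,1] "saw" : PP/NP
      [1,2] "river" : S\(PP/NP)
    [2,3] "ate" : PP\S
  [3,5] S\PP   >
    [3,4] "found" : (S\PP)/NP
    [4,5] "every" : NP

YES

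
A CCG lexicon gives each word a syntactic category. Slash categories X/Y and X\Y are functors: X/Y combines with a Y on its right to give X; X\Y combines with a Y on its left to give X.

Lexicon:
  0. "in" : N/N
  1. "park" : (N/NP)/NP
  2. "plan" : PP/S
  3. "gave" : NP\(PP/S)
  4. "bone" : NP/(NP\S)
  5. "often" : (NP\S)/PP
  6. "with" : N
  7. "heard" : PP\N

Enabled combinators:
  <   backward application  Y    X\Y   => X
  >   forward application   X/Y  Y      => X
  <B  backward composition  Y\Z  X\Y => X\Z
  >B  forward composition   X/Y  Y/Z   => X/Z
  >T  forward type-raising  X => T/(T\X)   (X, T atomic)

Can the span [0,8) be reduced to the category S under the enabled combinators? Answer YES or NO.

NO

N/N (N/NP)/NP PP/S NP\(PP/S) NP/(NP\S) (NP\S)/PP N PP\N
CKY chart[0,8] = {N, N/(NP\NP), N/(N\N), N/(PP\PP), NP/(NP\N), PP/(PP\N), S/(S\N)}; S ∉ chart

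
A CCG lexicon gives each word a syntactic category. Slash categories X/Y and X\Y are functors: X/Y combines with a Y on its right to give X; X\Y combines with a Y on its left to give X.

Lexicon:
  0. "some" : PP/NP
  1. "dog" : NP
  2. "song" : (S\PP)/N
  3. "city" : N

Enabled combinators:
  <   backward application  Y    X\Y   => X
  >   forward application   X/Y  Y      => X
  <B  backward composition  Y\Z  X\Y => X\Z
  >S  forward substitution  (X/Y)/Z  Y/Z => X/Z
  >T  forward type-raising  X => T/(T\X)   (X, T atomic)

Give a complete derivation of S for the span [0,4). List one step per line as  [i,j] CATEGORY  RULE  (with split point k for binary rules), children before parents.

[0,4] S   <
  [0,2] PP   >
    [0,1] "some" : PP/NP
    [1,2] "dog" : NP
  [2,4] S\PP   >
    [2,3] "song" : (S\PP)/N
    [3,4] "city" : N

[0,1] PP/NP  lex  "some"
[1,2] NP  lex  "dog"
[0,2] PP  >  k=1
[2,3] (S\PP)/N  lex  "song"
[3,4] N  lex  "city"
[2,4] S\PP  >  k=3
[0,4] S  <  k=2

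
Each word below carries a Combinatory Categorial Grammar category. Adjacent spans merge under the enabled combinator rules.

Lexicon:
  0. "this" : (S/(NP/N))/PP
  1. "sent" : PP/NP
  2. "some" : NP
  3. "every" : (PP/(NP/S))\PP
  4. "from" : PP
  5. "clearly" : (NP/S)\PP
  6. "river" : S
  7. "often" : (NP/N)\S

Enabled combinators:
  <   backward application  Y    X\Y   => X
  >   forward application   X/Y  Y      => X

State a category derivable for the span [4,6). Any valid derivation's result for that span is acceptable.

NP/S

[0,8] S   >
  [0,6] S/(NP/N)   >
    [0,1] "this" : (S/(NP/N))/PP
    [1,6] PP   >
      [1,4] PP/(NP/S)   <
        [1,3] PP   >
          [1,2] "sent" : PP/NP
          [2,3] "some" : NP
        [3,4] "every" : (PP/(NP/S))\PP
      [4,6] NP/S   <
        [4,5] "from" : PP
        [5,6] "clearly" : (NP/S)\PP
  [6,8] NP/N   <
    [6,7] "river" : S
    [7,8] "often" : (NP/N)\S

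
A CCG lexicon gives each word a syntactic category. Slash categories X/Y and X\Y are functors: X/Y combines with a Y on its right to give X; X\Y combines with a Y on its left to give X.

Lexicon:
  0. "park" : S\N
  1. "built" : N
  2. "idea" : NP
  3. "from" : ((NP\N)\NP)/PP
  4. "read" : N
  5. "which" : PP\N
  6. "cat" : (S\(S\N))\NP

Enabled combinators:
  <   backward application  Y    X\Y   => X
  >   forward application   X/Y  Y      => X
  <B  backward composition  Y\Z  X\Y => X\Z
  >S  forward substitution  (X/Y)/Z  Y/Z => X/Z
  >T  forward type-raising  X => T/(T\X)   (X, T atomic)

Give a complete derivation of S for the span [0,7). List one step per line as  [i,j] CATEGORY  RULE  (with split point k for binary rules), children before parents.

[0,1] S\N  lex  "park"
[1,2] N  lex  "built"
[1,2] NP/(NP\N)  >T
[2,3] NP  lex  "idea"
[3,4] ((NP\N)\NP)/PP  lex  "from"
[4,5] N  lex  "read"
[5,6] PP\N  lex  "which"
[4,6] PP  <  k=5
[3,6] (NP\N)\NP  >  k=4
[2,6] NP\N  <  k=3
[1,6] NP  >  k=2
[6,7] (S\(S\N))\NP  lex  "cat"
[1,7] S\(S\N)  <  k=6
[0,7] S  <  k=1

[0,7] S   <
  [0,1] "park" : S\N
  [1,7] S\(S\N)   <
    [1,6] NP   >
      [1,2] NP/(NP\N)   >T
        [1,2] "built" : N
      [2,6] NP\N   <
        [2,3] "idea" : NP
        [3,6] (NP\N)\NP   >
          [3,4] "from" : ((NP\N)\NP)/PP
          [4,6] PP   <
            [4,5] "read" : N
            [5,6] "which" : PP\N
    [6,7] "cat" : (S\(S\N))\NP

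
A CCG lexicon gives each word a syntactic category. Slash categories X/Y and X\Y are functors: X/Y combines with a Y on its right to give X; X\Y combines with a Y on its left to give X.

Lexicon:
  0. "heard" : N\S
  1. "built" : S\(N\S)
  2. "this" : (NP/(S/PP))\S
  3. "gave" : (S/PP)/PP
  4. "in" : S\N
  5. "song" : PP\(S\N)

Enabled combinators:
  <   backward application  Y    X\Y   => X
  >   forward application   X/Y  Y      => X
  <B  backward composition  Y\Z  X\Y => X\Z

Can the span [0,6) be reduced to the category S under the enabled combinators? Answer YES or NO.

N\S S\(N\S) (NP/(S/PP))\S (S/PP)/PP S\N PP\(S\N)
CKY chart[0,6] = {NP}; S ∉ chart

NO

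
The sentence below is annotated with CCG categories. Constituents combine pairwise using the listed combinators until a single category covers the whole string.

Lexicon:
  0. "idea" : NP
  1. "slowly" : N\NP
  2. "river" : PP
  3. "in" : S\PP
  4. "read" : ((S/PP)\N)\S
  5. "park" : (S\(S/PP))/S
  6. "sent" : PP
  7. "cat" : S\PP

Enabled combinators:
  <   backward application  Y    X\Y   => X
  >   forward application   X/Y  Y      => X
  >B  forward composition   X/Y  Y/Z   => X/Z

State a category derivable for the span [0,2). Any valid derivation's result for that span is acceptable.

[0,8] S   <
  [0,5] S/PP   <
    [0,2] N   <
      [0,1] "idea" : NP
      [1,2] "slowly" : N\NP
    [2,5] (S/PP)\N   <
      [2,4] S   <
        [2,3] "river" : PP
        [3,4] "in" : S\PP
      [4,5] "read" : ((S/PP)\N)\S
  [5,8] S\(S/PP)   >
    [5,6] "park" : (S\(S/PP))/S
    [6,8] S   <
      [6,7] "sent" : PP
      [7,8] "cat" : S\PP

N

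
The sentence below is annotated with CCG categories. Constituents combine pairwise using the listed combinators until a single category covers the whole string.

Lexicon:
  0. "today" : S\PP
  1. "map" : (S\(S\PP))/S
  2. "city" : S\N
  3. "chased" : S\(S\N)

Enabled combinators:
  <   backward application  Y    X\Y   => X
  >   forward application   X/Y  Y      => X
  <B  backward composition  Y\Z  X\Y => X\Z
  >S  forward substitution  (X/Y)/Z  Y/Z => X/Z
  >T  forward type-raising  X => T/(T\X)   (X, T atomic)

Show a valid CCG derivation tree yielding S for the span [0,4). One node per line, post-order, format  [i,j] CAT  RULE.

[0,1] S\PP  lex  "today"
[1,2] (S\(S\PP))/S  lex  "map"
[2,3] S\N  lex  "city"
[3,4] S\(S\N)  lex  "chased"
[2,4] S  <  k=3
[1,4] S\(S\PP)  >  k=2
[0,4] S  <  k=1

[0,4] S   <
  [0,1] "today" : S\PP
  [1,4] S\(S\PP)   >
    [1,2] "map" : (S\(S\PP))/S
    [2,4] S   <
      [2,3] "city" : S\N
      [3,4] "chased" : S\(S\N)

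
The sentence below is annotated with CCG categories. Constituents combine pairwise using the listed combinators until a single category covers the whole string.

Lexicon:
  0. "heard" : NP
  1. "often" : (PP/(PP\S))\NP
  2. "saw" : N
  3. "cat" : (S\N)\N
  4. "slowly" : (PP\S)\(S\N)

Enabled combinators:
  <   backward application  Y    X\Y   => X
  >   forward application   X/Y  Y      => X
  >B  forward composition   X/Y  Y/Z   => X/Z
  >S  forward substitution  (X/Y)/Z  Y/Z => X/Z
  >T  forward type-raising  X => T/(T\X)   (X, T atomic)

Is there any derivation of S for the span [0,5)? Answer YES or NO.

NO

NP (PP/(PP\S))\NP N (S\N)\N (PP\S)\(S\N)
CKY chart[0,5] = {N/(N\PP), NP/(NP\PP), PP, PP/(PP\PP), S/(S\PP)}; S ∉ chart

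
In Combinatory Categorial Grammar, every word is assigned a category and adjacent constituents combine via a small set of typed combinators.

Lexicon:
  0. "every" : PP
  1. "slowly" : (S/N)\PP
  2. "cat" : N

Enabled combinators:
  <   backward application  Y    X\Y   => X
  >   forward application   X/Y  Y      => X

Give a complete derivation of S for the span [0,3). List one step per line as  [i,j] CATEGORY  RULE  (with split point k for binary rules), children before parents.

[0,3] S   >
  [0,2] S/N   <
    [0,1] "every" : PP
    [1,2] "slowly" : (S/N)\PP
  [2,3] "cat" : N

[0,1] PP  lex  "every"
[1,2] (S/N)\PP  lex  "slowly"
[0,2] S/N  <  k=1
[2,3] N  lex  "cat"
[0,3] S  >  k=2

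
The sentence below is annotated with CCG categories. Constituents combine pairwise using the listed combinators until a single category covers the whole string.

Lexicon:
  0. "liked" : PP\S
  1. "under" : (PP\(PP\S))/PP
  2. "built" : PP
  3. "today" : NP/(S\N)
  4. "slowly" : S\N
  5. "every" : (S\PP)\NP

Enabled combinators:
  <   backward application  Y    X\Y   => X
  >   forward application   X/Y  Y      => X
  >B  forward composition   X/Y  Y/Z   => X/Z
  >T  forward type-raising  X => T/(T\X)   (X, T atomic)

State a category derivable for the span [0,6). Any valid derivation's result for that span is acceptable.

[0,6] S   <
  [0,3] PP   <
    [0,1] "liked" : PP\S
    [1,3] PP\(PP\S)   >
      [1,2] "under" : (PP\(PP\S))/PP
      [2,3] "built" : PP
  [3,6] S\PP   <
    [3,5] NP   >
      [3,4] "today" : NP/(S\N)
      [4,5] "slowly" : S\N
    [5,6] "every" : (S\PP)\NP

S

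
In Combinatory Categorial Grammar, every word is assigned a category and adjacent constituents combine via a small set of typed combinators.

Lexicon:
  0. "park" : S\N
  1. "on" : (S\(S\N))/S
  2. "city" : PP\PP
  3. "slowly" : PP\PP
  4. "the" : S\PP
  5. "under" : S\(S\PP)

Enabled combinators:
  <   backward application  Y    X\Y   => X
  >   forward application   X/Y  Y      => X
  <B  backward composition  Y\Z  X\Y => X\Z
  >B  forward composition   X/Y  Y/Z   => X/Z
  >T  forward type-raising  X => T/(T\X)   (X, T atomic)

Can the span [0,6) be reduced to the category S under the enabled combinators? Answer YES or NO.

[0,6] S   <
  [0,1] "park" : S\N
  [1,6] S\(S\N)   >
    [1,2] "on" : (S\(S\N))/S
    [2,6] S   <
      [2,5] S\PP   <B
        [2,4] PP\PP   <B
          [2,3] "city" : PP\PP
          [3,4] "slowly" : PP\PP
        [4,5] "the" : S\PP
      [5,6] "under" : S\(S\PP)

YES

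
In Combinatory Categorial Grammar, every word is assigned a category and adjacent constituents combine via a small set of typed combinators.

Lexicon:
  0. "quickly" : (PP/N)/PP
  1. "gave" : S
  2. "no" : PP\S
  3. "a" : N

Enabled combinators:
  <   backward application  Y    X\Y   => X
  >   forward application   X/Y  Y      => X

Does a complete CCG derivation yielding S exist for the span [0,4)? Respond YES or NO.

(PP/N)/PP S PP\S N
CKY chart[0,4] = {PP}; S ∉ chart

NO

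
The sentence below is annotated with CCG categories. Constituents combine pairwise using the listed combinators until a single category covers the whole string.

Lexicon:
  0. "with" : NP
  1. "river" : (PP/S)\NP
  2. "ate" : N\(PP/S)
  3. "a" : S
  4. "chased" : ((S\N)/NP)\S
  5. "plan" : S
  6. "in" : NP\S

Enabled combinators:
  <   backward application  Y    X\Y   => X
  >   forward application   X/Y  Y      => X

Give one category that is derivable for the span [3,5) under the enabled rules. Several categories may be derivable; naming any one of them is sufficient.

(S\N)/NP

[0,7] S   <
  [0,3] N   <
    [0,2] PP/S   <
      [0,1] "with" : NP
      [1,2] "river" : (PP/S)\NP
    [2,3] "ate" : N\(PP/S)
  [3,7] S\N   >
    [3,5] (S\N)/NP   <
      [3,4] "a" : S
      [4,5] "chased" : ((S\N)/NP)\S
    [5,7] NP   <
      [5,6] "plan" : S
      [6,7] "in" : NP\S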